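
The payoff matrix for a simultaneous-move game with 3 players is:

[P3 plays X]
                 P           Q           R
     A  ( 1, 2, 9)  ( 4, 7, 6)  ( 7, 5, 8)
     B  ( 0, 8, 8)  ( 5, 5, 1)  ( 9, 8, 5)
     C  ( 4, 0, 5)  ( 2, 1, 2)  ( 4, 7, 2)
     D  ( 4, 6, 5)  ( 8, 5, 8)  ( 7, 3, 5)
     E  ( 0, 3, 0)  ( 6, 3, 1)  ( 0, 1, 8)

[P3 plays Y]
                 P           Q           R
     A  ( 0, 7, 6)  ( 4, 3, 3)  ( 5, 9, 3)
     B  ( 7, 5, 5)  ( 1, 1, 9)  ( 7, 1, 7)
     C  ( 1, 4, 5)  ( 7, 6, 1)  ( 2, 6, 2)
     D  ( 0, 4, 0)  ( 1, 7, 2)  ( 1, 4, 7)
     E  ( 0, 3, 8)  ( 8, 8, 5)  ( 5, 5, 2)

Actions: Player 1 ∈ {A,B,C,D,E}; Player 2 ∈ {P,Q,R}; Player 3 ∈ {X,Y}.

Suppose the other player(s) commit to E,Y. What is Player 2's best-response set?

u_2(P vs E,Y) = 3
u_2(Q vs E,Y) = 8
u_2(R vs E,Y) = 5
max payoff 8 at {Q}

P2 best: {Q}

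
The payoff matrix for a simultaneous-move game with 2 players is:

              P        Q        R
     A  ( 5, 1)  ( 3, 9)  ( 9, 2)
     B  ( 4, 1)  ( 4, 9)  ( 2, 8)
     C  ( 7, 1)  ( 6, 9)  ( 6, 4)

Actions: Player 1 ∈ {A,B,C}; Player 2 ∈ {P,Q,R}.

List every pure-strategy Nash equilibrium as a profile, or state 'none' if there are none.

NE set: (C,Q)

(A,P): not NE [P1→C gives 7>5; P2→Q gives 9>1]
(A,Q): not NE [P1→C gives 6>3]
(A,R): not NE [P2→Q gives 9>2]
(B,P): not NE [P1→C gives 7>4; P2→Q gives 9>1]
(B,Q): not NE [P1→C gives 6>4]
(B,R): not NE [P1→A gives 9>2; P2→Q gives 9>8]
(C,P): not NE [P2→Q gives 9>1]
(C,Q): NE
(C,R): not NE [P1→A gives 9>6; P2→Q gives 9>4]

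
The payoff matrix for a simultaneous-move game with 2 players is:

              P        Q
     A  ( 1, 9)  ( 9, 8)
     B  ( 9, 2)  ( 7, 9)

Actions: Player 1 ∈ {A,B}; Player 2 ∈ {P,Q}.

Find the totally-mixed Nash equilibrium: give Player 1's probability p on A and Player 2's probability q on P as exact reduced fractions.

P1 indiff ⇒ q·1+(1-q)·9 = q·9+(1-q)·7 ⇒ q(-8) = (1-q)(-2) ⇒ q = 1/5
P2 indiff ⇒ p·9+(1-p)·2 = p·8+(1-p)·9 ⇒ p(1) = (1-p)(7) ⇒ p = 7/8

P1 mixes 7/8 on A; P2 mixes 1/5 on P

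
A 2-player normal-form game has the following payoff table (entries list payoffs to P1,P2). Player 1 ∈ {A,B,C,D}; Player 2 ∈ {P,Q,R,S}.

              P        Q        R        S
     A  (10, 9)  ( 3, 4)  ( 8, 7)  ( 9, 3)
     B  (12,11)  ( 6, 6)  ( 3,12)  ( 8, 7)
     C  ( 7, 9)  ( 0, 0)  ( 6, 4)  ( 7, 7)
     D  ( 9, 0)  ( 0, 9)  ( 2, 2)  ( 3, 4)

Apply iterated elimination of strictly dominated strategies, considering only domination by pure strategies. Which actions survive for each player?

P1 drop C (A beats it: P:10>7 Q:3>0 R:8>6 S:9>7)
P1 drop D (A beats it: P:10>9 Q:3>0 R:8>2 S:9>3)
P2 drop Q (P beats it: A:9>4 B:11>6)
P2 drop S (P beats it: A:9>3 B:11>7)
P1→{A,B} P2→{P,R}

Remaining: P1:{A,B} P2:{P,R}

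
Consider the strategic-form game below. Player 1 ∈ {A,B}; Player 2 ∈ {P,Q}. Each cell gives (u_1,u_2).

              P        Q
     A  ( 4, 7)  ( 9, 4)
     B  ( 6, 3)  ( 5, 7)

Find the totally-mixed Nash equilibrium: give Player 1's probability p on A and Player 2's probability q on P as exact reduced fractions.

p=4/7, q=2/3

P1 indiff ⇒ q·4+(1-q)·9 = q·6+(1-q)·5 ⇒ q(-2) = (1-q)(-4) ⇒ q = 2/3
P2 indiff ⇒ p·7+(1-p)·3 = p·4+(1-p)·7 ⇒ p(3) = (1-p)(4) ⇒ p = 4/7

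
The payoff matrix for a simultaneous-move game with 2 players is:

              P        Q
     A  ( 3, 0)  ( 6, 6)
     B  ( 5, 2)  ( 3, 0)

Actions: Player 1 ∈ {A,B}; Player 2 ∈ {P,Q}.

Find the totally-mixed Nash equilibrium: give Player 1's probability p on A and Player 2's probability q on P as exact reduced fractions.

P1 indiff ⇒ q·3+(1-q)·6 = q·5+(1-q)·3 ⇒ q(-2) = (1-q)(-3) ⇒ q = 3/5
P2 indiff ⇒ p·0+(1-p)·2 = p·6+(1-p)·0 ⇒ p(-6) = (1-p)(-2) ⇒ p = 1/4

p=1/4, q=3/5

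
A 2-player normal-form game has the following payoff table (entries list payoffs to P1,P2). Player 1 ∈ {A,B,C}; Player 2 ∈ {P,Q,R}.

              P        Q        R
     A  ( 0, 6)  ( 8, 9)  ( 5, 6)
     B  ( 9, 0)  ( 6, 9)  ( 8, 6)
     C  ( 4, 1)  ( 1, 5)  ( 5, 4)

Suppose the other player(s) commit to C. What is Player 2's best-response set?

u_2(P vs C) = 1
u_2(Q vs C) = 5
u_2(R vs C) = 4
max payoff 5 at {Q}

argmax u_2 = {Q}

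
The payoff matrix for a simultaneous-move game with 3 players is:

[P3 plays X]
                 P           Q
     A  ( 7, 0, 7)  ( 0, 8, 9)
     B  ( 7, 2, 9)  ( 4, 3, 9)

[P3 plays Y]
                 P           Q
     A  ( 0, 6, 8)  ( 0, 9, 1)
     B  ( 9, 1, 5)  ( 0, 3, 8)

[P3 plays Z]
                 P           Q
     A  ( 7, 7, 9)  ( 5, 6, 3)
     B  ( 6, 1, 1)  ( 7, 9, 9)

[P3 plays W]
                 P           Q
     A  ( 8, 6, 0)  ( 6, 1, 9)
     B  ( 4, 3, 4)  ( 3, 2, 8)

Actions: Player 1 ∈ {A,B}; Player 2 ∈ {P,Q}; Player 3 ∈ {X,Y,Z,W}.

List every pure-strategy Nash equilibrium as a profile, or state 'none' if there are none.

(A,P,X): not NE [P2→Q gives 8>0; P3→Z gives 9>7]
(A,P,Y): not NE [P1→B gives 9>0; P2→Q gives 9>6; P3→Z gives 9>8]
(A,P,Z): NE
(A,P,W): not NE [P3→Z gives 9>0]
(A,Q,X): not NE [P1→B gives 4>0]
(A,Q,Y): not NE [P3→W gives 9>1]
(A,Q,Z): not NE [P1→B gives 7>5; P2→P gives 7>6; P3→W gives 9>3]
(A,Q,W): not NE [P2→P gives 6>1]
(B,P,X): not NE [P2→Q gives 3>2]
(B,P,Y): not NE [P2→Q gives 3>1; P3→X gives 9>5]
(B,P,Z): not NE [P1→A gives 7>6; P2→Q gives 9>1; P3→X gives 9>1]
(B,P,W): not NE [P1→A gives 8>4; P3→X gives 9>4]
(B,Q,X): NE
(B,Q,Y): not NE [P3→Z gives 9>8]
(B,Q,Z): NE
(B,Q,W): not NE [P1→A gives 6>3; P2→P gives 3>2; P3→Z gives 9>8]

Nash profiles: (A,P,Z), (B,Q,X), (B,Q,Z)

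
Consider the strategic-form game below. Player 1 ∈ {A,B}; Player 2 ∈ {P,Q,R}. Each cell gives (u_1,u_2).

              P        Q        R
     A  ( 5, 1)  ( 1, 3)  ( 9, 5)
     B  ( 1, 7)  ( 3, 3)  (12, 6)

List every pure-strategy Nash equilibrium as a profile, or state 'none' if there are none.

(A,P): not NE [P2→R gives 5>1]
(A,Q): not NE [P1→B gives 3>1; P2→R gives 5>3]
(A,R): not NE [P1→B gives 12>9]
(B,P): not NE [P1→A gives 5>1]
(B,Q): not NE [P2→P gives 7>3]
(B,R): not NE [P2→P gives 7>6]

No pure NE.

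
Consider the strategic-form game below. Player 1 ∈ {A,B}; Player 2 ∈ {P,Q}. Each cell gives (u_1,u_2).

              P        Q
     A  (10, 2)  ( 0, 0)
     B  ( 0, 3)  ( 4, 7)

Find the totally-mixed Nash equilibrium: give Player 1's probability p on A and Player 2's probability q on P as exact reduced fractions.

p=2/3, q=2/7

P1 indiff ⇒ q·10+(1-q)·0 = q·0+(1-q)·4 ⇒ q(10) = (1-q)(4) ⇒ q = 2/7
P2 indiff ⇒ p·2+(1-p)·3 = p·0+(1-p)·7 ⇒ p(2) = (1-p)(4) ⇒ p = 2/3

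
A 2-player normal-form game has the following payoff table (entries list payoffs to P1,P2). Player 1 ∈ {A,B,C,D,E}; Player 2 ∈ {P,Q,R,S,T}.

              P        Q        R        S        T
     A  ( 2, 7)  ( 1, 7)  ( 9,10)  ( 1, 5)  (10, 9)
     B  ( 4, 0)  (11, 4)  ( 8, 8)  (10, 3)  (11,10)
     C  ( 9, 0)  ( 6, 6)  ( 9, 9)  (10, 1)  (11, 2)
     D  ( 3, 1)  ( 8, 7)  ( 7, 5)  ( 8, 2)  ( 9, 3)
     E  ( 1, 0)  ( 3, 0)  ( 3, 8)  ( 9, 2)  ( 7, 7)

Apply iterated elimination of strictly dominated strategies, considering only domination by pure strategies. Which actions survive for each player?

P1 drop D (B beats it: P:4>3 Q:11>8 R:8>7 S:10>8 T:11>9)
P1 drop E (B beats it: P:4>1 Q:11>3 R:8>3 S:10>9 T:11>7)
P2 drop P (R beats it: A:10>7 B:8>0 C:9>0)
P2 drop Q (R beats it: A:10>7 B:8>4 C:9>6)
P2 drop S (R beats it: A:10>5 B:8>3 C:9>1)
P1→{A,B,C} P2→{R,T}

Remaining: P1:{A,B,C} P2:{R,T}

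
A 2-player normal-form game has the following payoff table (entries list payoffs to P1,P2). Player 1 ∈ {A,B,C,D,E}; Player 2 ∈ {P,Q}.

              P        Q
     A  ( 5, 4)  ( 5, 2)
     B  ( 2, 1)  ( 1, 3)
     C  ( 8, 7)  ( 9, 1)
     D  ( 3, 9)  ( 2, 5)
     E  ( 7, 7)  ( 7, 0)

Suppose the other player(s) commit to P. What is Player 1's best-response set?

BR_1 = {C}

u_1(A vs P) = 5
u_1(B vs P) = 2
u_1(C vs P) = 8
u_1(D vs P) = 3
u_1(E vs P) = 7
max payoff 8 at {C}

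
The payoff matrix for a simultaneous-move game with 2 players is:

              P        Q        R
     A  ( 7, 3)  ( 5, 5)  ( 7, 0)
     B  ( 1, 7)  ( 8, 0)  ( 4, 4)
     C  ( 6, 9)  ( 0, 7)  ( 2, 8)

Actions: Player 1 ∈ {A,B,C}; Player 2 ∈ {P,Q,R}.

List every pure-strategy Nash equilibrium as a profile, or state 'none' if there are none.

(A,P): not NE [P2→Q gives 5>3]
(A,Q): not NE [P1→B gives 8>5]
(A,R): not NE [P2→Q gives 5>0]
(B,P): not NE [P1→A gives 7>1]
(B,Q): not NE [P2→P gives 7>0]
(B,R): not NE [P1→A gives 7>4; P2→P gives 7>4]
(C,P): not NE [P1→A gives 7>6]
(C,Q): not NE [P1→B gives 8>0; P2→P gives 9>7]
(C,R): not NE [P1→A gives 7>2; P2→P gives 9>8]

Equilibria: none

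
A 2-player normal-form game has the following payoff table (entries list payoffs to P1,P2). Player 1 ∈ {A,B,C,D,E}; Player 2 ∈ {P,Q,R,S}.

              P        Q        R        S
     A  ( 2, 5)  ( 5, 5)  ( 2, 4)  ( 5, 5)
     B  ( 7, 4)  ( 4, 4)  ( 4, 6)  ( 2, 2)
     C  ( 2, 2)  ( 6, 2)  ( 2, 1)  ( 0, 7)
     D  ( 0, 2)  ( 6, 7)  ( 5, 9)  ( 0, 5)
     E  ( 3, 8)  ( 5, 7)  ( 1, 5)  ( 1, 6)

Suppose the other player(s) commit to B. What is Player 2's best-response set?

BR_2 = {R}

u_2(P vs B) = 4
u_2(Q vs B) = 4
u_2(R vs B) = 6
u_2(S vs B) = 2
max payoff 6 at {R}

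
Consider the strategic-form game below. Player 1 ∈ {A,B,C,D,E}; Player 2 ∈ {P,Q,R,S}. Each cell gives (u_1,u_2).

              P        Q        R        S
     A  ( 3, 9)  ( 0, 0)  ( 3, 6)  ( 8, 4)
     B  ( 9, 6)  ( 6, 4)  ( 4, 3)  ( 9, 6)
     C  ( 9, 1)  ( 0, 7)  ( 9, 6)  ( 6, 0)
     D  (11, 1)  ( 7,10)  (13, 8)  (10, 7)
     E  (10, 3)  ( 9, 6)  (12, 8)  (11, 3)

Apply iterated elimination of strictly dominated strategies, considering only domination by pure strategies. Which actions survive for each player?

Survivors P1:{D,E} P2:{Q,R}

P1 drop A (B beats it: P:9>3 Q:6>0 R:4>3 S:9>8)
P1 drop B (D beats it: P:11>9 Q:7>6 R:13>4 S:10>9)
P1 drop C (D beats it: P:11>9 Q:7>0 R:13>9 S:10>6)
P2 drop P (Q beats it: D:10>1 E:6>3)
P2 drop S (Q beats it: D:10>7 E:6>3)
P1→{D,E} P2→{Q,R}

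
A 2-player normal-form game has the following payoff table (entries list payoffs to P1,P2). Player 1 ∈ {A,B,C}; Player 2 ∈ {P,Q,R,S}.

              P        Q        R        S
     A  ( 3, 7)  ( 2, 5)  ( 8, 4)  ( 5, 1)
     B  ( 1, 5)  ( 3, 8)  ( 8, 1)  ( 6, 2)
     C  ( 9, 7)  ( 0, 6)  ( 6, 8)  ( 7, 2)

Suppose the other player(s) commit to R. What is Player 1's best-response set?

P1 best: {A,B}

u_1(A vs R) = 8
u_1(B vs R) = 8
u_1(C vs R) = 6
max payoff 8 at {A,B}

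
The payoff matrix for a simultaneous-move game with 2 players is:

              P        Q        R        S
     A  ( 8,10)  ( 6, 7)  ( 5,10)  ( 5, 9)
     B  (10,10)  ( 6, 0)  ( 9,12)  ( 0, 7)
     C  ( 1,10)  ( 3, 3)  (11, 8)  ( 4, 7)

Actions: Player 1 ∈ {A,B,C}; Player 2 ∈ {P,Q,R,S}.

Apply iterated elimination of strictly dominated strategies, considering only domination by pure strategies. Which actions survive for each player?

P2 drop Q (P beats it: A:10>7 B:10>0 C:10>3)
P2 drop S (P beats it: A:10>9 B:10>7 C:10>7)
P1 drop A (B beats it: P:10>8 R:9>5)
P1→{B,C} P2→{P,R}

Remaining: P1:{B,C} P2:{P,R}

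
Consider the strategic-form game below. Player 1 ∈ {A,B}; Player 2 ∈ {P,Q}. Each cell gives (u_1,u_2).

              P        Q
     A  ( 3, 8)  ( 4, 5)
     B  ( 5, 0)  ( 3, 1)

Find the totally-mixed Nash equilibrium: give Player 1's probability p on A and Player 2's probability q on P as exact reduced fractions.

P1 indiff ⇒ q·3+(1-q)·4 = q·5+(1-q)·3 ⇒ q(-2) = (1-q)(-1) ⇒ q = 1/3
P2 indiff ⇒ p·8+(1-p)·0 = p·5+(1-p)·1 ⇒ p(3) = (1-p)(1) ⇒ p = 1/4

p=1/4, q=1/3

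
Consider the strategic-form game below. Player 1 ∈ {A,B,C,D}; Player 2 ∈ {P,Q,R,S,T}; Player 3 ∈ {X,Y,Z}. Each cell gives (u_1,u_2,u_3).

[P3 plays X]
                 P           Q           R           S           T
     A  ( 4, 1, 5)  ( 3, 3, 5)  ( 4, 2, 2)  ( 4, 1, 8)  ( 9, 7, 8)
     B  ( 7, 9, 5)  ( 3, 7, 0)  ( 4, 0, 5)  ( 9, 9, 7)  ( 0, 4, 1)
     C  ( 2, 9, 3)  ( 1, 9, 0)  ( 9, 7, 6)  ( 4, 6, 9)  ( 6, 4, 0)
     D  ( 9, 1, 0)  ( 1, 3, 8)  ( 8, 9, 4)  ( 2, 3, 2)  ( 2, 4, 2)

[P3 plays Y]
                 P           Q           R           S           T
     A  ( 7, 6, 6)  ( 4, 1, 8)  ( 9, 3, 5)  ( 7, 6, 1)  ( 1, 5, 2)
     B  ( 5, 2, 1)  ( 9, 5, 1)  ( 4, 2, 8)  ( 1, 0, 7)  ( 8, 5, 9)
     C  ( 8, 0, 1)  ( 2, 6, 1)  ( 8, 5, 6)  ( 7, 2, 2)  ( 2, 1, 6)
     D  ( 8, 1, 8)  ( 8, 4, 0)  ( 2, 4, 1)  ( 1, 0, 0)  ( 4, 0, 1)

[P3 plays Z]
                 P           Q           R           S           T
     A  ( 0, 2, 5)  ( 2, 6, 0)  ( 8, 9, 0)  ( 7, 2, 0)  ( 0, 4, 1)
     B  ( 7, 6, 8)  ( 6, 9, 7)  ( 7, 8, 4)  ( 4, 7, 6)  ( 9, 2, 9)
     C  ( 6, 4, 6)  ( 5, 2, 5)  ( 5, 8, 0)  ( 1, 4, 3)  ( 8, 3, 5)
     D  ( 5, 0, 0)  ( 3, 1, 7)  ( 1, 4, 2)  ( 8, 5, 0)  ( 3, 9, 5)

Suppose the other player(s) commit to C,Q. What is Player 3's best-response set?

u_3(X vs C,Q) = 0
u_3(Y vs C,Q) = 1
u_3(Z vs C,Q) = 5
max payoff 5 at {Z}

P3 best: {Z}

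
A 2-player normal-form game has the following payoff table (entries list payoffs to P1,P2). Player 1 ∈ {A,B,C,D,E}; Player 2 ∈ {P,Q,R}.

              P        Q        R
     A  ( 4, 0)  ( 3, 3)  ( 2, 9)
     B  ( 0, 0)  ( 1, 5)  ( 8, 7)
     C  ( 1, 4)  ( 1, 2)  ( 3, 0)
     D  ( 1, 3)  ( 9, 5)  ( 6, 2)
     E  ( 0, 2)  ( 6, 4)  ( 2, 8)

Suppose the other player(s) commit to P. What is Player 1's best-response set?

u_1(A vs P) = 4
u_1(B vs P) = 0
u_1(C vs P) = 1
u_1(D vs P) = 1
u_1(E vs P) = 0
max payoff 4 at {A}

BR_1 = {A}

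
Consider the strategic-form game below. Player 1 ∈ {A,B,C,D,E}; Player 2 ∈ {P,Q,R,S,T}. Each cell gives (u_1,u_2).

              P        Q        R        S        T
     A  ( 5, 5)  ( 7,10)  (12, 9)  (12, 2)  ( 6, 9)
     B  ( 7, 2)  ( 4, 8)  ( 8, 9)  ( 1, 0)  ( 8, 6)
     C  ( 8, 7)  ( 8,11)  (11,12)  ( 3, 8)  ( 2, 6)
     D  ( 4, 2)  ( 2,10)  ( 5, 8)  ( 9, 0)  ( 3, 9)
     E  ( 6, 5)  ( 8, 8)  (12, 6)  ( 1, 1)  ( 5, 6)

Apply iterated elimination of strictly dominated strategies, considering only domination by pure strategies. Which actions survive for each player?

P1 drop D (A beats it: P:5>4 Q:7>2 R:12>5 S:12>9 T:6>3)
P2 drop P (Q beats it: A:10>5 B:8>2 C:11>7 E:8>5)
P2 drop S (Q beats it: A:10>2 B:8>0 C:11>8 E:8>1)
P2 drop T (Q beats it: A:10>9 B:8>6 C:11>6 E:8>6)
P1 drop B (A beats it: Q:7>4 R:12>8)
P1→{A,C,E} P2→{Q,R}

IESDS → P1:{A,C,E} P2:{Q,R}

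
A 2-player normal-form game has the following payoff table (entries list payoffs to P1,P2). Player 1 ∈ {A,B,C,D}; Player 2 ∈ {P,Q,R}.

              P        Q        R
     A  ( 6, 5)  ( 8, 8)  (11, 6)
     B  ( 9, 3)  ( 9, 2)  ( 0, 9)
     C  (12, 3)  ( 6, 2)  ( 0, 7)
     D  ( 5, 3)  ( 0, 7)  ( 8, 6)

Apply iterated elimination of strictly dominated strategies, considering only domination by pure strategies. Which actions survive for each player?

Survivors P1:{A,B} P2:{Q,R}

P1 drop D (A beats it: P:6>5 Q:8>0 R:11>8)
P2 drop P (R beats it: A:6>5 B:9>3 C:7>3)
P1 drop C (A beats it: Q:8>6 R:11>0)
P1→{A,B} P2→{Q,R}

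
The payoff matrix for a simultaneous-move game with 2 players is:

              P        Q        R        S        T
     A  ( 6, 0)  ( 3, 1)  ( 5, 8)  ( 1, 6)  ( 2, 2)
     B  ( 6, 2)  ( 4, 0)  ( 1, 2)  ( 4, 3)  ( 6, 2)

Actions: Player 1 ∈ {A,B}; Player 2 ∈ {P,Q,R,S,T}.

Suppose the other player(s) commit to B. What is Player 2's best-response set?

u_2(P vs B) = 2
u_2(Q vs B) = 0
u_2(R vs B) = 2
u_2(S vs B) = 3
u_2(T vs B) = 2
max payoff 3 at {S}

P2 best: {S}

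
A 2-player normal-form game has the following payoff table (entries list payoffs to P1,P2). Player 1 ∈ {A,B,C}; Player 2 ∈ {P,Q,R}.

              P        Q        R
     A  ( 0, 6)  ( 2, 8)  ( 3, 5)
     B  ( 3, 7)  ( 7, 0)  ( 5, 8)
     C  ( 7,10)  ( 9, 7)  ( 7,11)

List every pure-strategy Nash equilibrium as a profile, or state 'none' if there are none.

PSNE = {(C,R)}

(A,P): not NE [P1→C gives 7>0; P2→Q gives 8>6]
(A,Q): not NE [P1→C gives 9>2]
(A,R): not NE [P1→C gives 7>3; P2→Q gives 8>5]
(B,P): not NE [P1→C gives 7>3; P2→R gives 8>7]
(B,Q): not NE [P1→C gives 9>7; P2→R gives 8>0]
(B,R): not NE [P1→C gives 7>5]
(C,P): not NE [P2→R gives 11>10]
(C,Q): not NE [P2→R gives 11>7]
(C,R): NE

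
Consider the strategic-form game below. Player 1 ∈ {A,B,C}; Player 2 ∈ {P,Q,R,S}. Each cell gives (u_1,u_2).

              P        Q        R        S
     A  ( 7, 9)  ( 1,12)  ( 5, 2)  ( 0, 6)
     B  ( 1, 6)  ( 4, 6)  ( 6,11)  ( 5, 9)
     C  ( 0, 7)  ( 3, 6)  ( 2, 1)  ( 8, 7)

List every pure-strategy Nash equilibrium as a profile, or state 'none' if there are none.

(A,P): not NE [P2→Q gives 12>9]
(A,Q): not NE [P1→B gives 4>1]
(A,R): not NE [P1→B gives 6>5; P2→Q gives 12>2]
(A,S): not NE [P1→C gives 8>0; P2→Q gives 12>6]
(B,P): not NE [P1→A gives 7>1; P2→R gives 11>6]
(B,Q): not NE [P2→R gives 11>6]
(B,R): NE
(B,S): not NE [P1→C gives 8>5; P2→R gives 11>9]
(C,P): not NE [P1→A gives 7>0]
(C,Q): not NE [P1→B gives 4>3; P2→S gives 7>6]
(C,R): not NE [P1→B gives 6>2; P2→S gives 7>1]
(C,S): NE

Nash profiles: (B,R), (C,S)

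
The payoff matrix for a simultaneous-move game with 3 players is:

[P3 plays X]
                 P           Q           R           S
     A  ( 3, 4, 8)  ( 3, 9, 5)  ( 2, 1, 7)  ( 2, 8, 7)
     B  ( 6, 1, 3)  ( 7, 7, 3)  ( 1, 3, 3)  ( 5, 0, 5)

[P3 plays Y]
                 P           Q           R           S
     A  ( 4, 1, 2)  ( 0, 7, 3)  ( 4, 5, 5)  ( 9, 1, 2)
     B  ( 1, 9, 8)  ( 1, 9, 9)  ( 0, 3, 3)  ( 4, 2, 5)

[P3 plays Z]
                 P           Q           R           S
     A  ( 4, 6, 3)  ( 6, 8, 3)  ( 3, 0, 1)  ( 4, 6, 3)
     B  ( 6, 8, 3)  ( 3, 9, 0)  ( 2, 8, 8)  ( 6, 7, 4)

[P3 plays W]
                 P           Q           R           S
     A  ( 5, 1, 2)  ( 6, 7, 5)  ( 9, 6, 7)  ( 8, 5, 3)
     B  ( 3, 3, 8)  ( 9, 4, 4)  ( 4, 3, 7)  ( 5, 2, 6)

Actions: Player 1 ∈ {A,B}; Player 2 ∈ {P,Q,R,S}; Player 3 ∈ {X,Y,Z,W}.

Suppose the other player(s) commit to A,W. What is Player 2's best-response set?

BR_2 = {Q}

u_2(P vs A,W) = 1
u_2(Q vs A,W) = 7
u_2(R vs A,W) = 6
u_2(S vs A,W) = 5
max payoff 7 at {Q}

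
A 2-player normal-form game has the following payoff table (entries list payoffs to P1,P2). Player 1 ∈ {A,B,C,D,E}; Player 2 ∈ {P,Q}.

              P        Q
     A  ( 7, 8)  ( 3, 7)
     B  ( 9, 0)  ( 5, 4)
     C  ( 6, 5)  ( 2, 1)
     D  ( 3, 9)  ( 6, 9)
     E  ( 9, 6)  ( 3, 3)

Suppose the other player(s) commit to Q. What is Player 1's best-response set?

u_1(A vs Q) = 3
u_1(B vs Q) = 5
u_1(C vs Q) = 2
u_1(D vs Q) = 6
u_1(E vs Q) = 3
max payoff 6 at {D}

BR_1 = {D}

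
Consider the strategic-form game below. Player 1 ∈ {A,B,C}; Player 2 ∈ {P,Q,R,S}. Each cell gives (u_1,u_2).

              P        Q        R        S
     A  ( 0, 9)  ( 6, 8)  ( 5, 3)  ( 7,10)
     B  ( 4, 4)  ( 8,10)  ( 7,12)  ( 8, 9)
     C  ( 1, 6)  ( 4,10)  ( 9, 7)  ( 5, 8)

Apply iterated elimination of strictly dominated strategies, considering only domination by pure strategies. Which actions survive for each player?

P1 drop A (B beats it: P:4>0 Q:8>6 R:7>5 S:8>7)
P2 drop P (Q beats it: B:10>4 C:10>6)
P2 drop S (Q beats it: B:10>9 C:10>8)
P1→{B,C} P2→{Q,R}

IESDS → P1:{B,C} P2:{Q,R}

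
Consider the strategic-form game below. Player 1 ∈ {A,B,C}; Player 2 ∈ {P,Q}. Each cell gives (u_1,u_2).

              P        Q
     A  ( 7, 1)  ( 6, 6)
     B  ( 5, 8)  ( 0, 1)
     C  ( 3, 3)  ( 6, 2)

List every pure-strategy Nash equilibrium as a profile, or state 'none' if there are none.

(A,P): not NE [P2→Q gives 6>1]
(A,Q): NE
(B,P): not NE [P1→A gives 7>5]
(B,Q): not NE [P1→C gives 6>0; P2→P gives 8>1]
(C,P): not NE [P1→A gives 7>3]
(C,Q): not NE [P2→P gives 3>2]

Nash profiles: (A,Q)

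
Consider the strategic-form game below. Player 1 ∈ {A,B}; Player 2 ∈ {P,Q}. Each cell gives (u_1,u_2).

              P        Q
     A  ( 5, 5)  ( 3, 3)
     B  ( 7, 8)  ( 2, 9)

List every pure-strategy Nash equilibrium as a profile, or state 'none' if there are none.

(A,P): not NE [P1→B gives 7>5]
(A,Q): not NE [P2→P gives 5>3]
(B,P): not NE [P2→Q gives 9>8]
(B,Q): not NE [P1→A gives 3>2]

Equilibria: none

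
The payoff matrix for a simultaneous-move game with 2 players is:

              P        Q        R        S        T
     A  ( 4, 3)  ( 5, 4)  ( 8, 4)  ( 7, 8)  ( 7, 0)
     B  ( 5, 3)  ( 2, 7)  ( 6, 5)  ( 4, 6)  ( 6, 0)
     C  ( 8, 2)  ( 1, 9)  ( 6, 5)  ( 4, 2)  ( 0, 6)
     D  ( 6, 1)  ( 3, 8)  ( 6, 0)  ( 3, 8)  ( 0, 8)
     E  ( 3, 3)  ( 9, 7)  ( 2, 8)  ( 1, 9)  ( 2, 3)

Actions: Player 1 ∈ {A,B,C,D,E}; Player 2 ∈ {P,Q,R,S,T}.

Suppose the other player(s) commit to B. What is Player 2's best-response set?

u_2(P vs B) = 3
u_2(Q vs B) = 7
u_2(R vs B) = 5
u_2(S vs B) = 6
u_2(T vs B) = 0
max payoff 7 at {Q}

BR_2 = {Q}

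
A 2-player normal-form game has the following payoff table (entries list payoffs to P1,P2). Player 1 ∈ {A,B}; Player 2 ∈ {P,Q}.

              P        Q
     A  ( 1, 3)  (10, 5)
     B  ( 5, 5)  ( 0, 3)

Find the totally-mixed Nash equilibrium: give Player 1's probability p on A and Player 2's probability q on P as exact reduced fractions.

P1 mixes 1/2 on A; P2 mixes 5/7 on P

P1 indiff ⇒ q·1+(1-q)·10 = q·5+(1-q)·0 ⇒ q(-4) = (1-q)(-10) ⇒ q = 5/7
P2 indiff ⇒ p·3+(1-p)·5 = p·5+(1-p)·3 ⇒ p(-2) = (1-p)(-2) ⇒ p = 1/2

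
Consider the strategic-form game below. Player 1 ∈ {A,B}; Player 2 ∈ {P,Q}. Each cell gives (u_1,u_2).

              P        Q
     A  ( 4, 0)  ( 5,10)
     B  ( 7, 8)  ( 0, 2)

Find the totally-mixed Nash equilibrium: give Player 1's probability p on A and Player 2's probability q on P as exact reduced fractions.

P1 indiff ⇒ q·4+(1-q)·5 = q·7+(1-q)·0 ⇒ q(-3) = (1-q)(-5) ⇒ q = 5/8
P2 indiff ⇒ p·0+(1-p)·8 = p·10+(1-p)·2 ⇒ p(-10) = (1-p)(-6) ⇒ p = 3/8

p=3/8, q=5/8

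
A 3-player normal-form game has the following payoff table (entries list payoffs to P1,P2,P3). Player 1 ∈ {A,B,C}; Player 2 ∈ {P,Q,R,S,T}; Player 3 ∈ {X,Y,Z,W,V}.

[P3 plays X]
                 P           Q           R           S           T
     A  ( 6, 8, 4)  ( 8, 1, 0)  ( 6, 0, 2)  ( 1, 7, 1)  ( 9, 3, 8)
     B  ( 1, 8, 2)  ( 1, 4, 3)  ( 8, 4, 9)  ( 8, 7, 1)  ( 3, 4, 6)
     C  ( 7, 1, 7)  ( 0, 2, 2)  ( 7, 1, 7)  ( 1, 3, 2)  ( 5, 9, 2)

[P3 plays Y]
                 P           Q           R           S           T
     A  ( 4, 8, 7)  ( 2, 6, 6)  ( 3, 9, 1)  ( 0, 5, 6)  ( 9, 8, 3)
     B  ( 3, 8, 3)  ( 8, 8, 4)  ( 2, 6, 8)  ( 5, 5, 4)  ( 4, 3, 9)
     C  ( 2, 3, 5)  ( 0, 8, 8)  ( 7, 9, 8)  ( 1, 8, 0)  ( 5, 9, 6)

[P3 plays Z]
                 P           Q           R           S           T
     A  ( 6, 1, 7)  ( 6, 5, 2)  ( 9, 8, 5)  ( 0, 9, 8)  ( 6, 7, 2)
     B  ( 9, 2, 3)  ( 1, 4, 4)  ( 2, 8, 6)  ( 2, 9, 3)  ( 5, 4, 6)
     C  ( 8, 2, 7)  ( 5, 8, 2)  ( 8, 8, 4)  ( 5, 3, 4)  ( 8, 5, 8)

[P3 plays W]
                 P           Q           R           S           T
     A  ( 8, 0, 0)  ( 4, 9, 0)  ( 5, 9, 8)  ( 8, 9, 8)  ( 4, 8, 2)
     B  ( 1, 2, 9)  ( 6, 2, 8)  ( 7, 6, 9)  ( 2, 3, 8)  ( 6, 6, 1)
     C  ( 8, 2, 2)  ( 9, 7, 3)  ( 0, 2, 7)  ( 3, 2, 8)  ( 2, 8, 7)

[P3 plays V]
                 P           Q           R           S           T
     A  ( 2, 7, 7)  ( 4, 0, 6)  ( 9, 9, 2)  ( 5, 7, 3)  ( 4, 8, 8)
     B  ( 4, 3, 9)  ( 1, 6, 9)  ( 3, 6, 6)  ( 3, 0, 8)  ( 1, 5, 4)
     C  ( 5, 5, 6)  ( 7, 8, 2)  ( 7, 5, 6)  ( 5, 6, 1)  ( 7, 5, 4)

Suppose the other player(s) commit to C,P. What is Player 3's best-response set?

BR_3 = {X,Z}

u_3(X vs C,P) = 7
u_3(Y vs C,P) = 5
u_3(Z vs C,P) = 7
u_3(W vs C,P) = 2
u_3(V vs C,P) = 6
max payoff 7 at {X,Z}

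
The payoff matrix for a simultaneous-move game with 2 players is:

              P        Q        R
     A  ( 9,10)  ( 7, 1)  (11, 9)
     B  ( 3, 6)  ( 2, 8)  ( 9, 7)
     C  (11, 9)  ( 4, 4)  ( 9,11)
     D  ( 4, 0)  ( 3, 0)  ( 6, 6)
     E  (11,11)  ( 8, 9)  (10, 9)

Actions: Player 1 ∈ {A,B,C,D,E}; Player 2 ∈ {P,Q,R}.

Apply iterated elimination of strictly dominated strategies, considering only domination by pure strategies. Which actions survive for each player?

P1 drop B (A beats it: P:9>3 Q:7>2 R:11>9)
P1 drop D (A beats it: P:9>4 Q:7>3 R:11>6)
P2 drop Q (P beats it: A:10>1 C:9>4 E:11>9)
P1→{A,C,E} P2→{P,R}

IESDS → P1:{A,C,E} P2:{P,R}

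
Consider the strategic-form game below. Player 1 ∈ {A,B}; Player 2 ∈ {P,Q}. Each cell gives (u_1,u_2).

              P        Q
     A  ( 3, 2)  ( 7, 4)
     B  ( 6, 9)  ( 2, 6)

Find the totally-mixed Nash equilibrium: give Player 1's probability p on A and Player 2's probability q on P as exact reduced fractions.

p=3/5, q=5/8

P1 indiff ⇒ q·3+(1-q)·7 = q·6+(1-q)·2 ⇒ q(-3) = (1-q)(-5) ⇒ q = 5/8
P2 indiff ⇒ p·2+(1-p)·9 = p·4+(1-p)·6 ⇒ p(-2) = (1-p)(-3) ⇒ p = 3/5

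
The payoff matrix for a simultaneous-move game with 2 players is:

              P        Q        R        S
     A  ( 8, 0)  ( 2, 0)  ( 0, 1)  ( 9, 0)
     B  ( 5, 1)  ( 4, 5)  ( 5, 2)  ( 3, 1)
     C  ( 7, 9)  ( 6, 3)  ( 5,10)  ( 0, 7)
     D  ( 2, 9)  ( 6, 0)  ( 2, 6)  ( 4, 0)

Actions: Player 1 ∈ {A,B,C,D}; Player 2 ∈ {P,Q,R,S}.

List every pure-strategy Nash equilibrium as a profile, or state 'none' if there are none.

(A,P): not NE [P2→R gives 1>0]
(A,Q): not NE [P1→D gives 6>2; P2→R gives 1>0]
(A,R): not NE [P1→C gives 5>0]
(A,S): not NE [P2→R gives 1>0]
(B,P): not NE [P1→A gives 8>5; P2→Q gives 5>1]
(B,Q): not NE [P1→D gives 6>4]
(B,R): not NE [P2→Q gives 5>2]
(B,S): not NE [P1→A gives 9>3; P2→Q gives 5>1]
(C,P): not NE [P1→A gives 8>7; P2→R gives 10>9]
(C,Q): not NE [P2→R gives 10>3]
(C,R): NE
(C,S): not NE [P1→A gives 9>0; P2→R gives 10>7]
(D,P): not NE [P1→A gives 8>2]
(D,Q): not NE [P2→P gives 9>0]
(D,R): not NE [P1→C gives 5>2; P2→P gives 9>6]
(D,S): not NE [P1→A gives 9>4; P2→P gives 9>0]

NE set: (C,R)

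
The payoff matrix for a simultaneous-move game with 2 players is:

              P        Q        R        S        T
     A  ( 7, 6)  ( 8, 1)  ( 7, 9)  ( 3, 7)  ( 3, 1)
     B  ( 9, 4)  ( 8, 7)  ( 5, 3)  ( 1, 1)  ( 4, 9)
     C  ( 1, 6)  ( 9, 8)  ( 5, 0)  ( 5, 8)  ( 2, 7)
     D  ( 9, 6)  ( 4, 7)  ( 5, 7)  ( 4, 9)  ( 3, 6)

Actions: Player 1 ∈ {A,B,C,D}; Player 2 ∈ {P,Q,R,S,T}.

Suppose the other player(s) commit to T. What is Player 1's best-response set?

P1 best: {B}

u_1(A vs T) = 3
u_1(B vs T) = 4
u_1(C vs T) = 2
u_1(D vs T) = 3
max payoff 4 at {B}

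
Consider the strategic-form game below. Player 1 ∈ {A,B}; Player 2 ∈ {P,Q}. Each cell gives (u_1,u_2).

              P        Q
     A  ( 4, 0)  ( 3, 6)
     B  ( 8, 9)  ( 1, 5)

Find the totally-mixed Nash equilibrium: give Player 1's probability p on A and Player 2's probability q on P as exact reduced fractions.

P1 indiff ⇒ q·4+(1-q)·3 = q·8+(1-q)·1 ⇒ q(-4) = (1-q)(-2) ⇒ q = 1/3
P2 indiff ⇒ p·0+(1-p)·9 = p·6+(1-p)·5 ⇒ p(-6) = (1-p)(-4) ⇒ p = 2/5

P1 mixes 2/5 on A; P2 mixes 1/3 on P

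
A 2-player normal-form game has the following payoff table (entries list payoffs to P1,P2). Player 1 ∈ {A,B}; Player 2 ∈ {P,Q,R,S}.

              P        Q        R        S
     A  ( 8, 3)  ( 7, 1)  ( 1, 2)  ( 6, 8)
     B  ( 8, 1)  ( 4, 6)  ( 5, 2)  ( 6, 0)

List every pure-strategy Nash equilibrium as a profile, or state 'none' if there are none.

(A,P): not NE [P2→S gives 8>3]
(A,Q): not NE [P2→S gives 8>1]
(A,R): not NE [P1→B gives 5>1; P2→S gives 8>2]
(A,S): NE
(B,P): not NE [P2→Q gives 6>1]
(B,Q): not NE [P1→A gives 7>4]
(B,R): not NE [P2→Q gives 6>2]
(B,S): not NE [P2→Q gives 6>0]

Nash profiles: (A,S)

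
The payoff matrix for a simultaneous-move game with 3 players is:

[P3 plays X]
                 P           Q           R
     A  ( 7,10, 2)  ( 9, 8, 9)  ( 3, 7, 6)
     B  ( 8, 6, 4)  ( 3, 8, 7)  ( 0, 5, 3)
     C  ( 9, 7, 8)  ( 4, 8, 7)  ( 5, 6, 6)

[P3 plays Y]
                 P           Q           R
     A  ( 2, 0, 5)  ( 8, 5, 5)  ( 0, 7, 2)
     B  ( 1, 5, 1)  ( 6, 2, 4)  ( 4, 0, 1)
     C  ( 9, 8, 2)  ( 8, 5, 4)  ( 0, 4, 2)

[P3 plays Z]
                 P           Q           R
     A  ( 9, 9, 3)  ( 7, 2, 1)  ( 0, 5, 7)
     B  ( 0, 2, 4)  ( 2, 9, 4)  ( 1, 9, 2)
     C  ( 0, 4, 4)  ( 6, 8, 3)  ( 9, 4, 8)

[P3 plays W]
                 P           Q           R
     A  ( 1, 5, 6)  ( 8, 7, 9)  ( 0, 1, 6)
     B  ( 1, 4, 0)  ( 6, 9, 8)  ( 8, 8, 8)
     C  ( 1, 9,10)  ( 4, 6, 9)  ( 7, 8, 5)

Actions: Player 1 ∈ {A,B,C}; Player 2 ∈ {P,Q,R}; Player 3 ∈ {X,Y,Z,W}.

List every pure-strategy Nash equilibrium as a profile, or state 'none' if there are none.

PSNE = {(A,Q,W), (C,P,W)}

(A,P,X): not NE [P1→C gives 9>7; P3→W gives 6>2]
(A,P,Y): not NE [P1→C gives 9>2; P2→R gives 7>0; P3→W gives 6>5]
(A,P,Z): not NE [P3→W gives 6>3]
(A,P,W): not NE [P2→Q gives 7>5]
(A,Q,X): not NE [P2→P gives 10>8]
(A,Q,Y): not NE [P2→R gives 7>5; P3→W gives 9>5]
(A,Q,Z): not NE [P2→P gives 9>2; P3→W gives 9>1]
(A,Q,W): NE
(A,R,X): not NE [P1→C gives 5>3; P2→P gives 10>7; P3→Z gives 7>6]
(A,R,Y): not NE [P1→B gives 4>0; P3→Z gives 7>2]
(A,R,Z): not NE [P1→C gives 9>0; P2→P gives 9>5]
(A,R,W): not NE [P1→B gives 8>0; P2→Q gives 7>1; P3→Z gives 7>6]
(B,P,X): not NE [P1→C gives 9>8; P2→Q gives 8>6]
(B,P,Y): not NE [P1→C gives 9>1; P3→Z gives 4>1]
(B,P,Z): not NE [P1→A gives 9>0; P2→R gives 9>2]
(B,P,W): not NE [P2→Q gives 9>4; P3→Z gives 4>0]
(B,Q,X): not NE [P1→A gives 9>3; P3→W gives 8>7]
(B,Q,Y): not NE [P1→C gives 8>6; P2→P gives 5>2; P3→W gives 8>4]
(B,Q,Z): not NE [P1→A gives 7>2; P3→W gives 8>4]
(B,Q,W): not NE [P1→A gives 8>6]
(B,R,X): not NE [P1→C gives 5>0; P2→Q gives 8>5; P3→W gives 8>3]
(B,R,Y): not NE [P2→P gives 5>0; P3→W gives 8>1]
(B,R,Z): not NE [P1→C gives 9>1; P3→W gives 8>2]
(B,R,W): not NE [P2→Q gives 9>8]
(C,P,X): not NE [P2→Q gives 8>7; P3→W gives 10>8]
(C,P,Y): not NE [P3→W gives 10>2]
(C,P,Z): not NE [P1→A gives 9>0; P2→Q gives 8>4; P3→W gives 10>4]
(C,P,W): NE
(C,Q,X): not NE [P1→A gives 9>4; P3→W gives 9>7]
(C,Q,Y): not NE [P2→P gives 8>5; P3→W gives 9>4]
(C,Q,Z): not NE [P1→A gives 7>6; P3→W gives 9>3]
(C,Q,W): not NE [P1→A gives 8>4; P2→P gives 9>6]
(C,R,X): not NE [P2→Q gives 8>6; P3→Z gives 8>6]
(C,R,Y): not NE [P1→B gives 4>0; P2→P gives 8>4; P3→Z gives 8>2]
(C,R,Z): not NE [P2→Q gives 8>4]
(C,R,W): not NE [P1→B gives 8>7; P2→P gives 9>8; P3→Z gives 8>5]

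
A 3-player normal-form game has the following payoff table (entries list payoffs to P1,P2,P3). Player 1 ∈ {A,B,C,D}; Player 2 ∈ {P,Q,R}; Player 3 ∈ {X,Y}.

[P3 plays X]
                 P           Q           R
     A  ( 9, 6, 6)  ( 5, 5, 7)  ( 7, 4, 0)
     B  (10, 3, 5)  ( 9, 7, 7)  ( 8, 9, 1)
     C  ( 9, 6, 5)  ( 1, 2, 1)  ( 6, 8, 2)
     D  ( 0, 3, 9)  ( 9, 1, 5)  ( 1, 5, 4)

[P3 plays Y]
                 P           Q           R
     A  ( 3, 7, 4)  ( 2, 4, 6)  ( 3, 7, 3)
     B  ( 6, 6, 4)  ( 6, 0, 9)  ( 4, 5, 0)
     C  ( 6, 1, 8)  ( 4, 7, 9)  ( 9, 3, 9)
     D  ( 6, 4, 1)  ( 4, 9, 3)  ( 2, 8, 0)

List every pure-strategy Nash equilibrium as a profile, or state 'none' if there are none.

(A,P,X): not NE [P1→B gives 10>9]
(A,P,Y): not NE [P1→D gives 6>3; P3→X gives 6>4]
(A,Q,X): not NE [P1→D gives 9>5; P2→P gives 6>5]
(A,Q,Y): not NE [P1→B gives 6>2; P2→R gives 7>4; P3→X gives 7>6]
(A,R,X): not NE [P1→B gives 8>7; P2→P gives 6>4; P3→Y gives 3>0]
(A,R,Y): not NE [P1→C gives 9>3]
(B,P,X): not NE [P2→R gives 9>3]
(B,P,Y): not NE [P3→X gives 5>4]
(B,Q,X): not NE [P2→R gives 9>7; P3→Y gives 9>7]
(B,Q,Y): not NE [P2→P gives 6>0]
(B,R,X): NE
(B,R,Y): not NE [P1→C gives 9>4; P2→P gives 6>5; P3→X gives 1>0]
(C,P,X): not NE [P1→B gives 10>9; P2→R gives 8>6; P3→Y gives 8>5]
(C,P,Y): not NE [P2→Q gives 7>1]
(C,Q,X): not NE [P1→D gives 9>1; P2→R gives 8>2; P3→Y gives 9>1]
(C,Q,Y): not NE [P1→B gives 6>4]
(C,R,X): not NE [P1→B gives 8>6; P3→Y gives 9>2]
(C,R,Y): not NE [P2→Q gives 7>3]
(D,P,X): not NE [P1→B gives 10>0; P2→R gives 5>3]
(D,P,Y): not NE [P2→Q gives 9>4; P3→X gives 9>1]
(D,Q,X): not NE [P2→R gives 5>1]
(D,Q,Y): not NE [P1→B gives 6>4; P3→X gives 5>3]
(D,R,X): not NE [P1→B gives 8>1]
(D,R,Y): not NE [P1→C gives 9>2; P2→Q gives 9>8; P3→X gives 4>0]

PSNE = {(B,R,X)}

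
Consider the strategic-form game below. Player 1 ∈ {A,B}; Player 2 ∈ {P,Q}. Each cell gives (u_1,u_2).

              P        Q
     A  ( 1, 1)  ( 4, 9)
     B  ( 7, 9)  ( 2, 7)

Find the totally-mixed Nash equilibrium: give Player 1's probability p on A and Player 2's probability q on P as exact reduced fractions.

(p,q) = (1/5, 1/4)

P1 indiff ⇒ q·1+(1-q)·4 = q·7+(1-q)·2 ⇒ q(-6) = (1-q)(-2) ⇒ q = 1/4
P2 indiff ⇒ p·1+(1-p)·9 = p·9+(1-p)·7 ⇒ p(-8) = (1-p)(-2) ⇒ p = 1/5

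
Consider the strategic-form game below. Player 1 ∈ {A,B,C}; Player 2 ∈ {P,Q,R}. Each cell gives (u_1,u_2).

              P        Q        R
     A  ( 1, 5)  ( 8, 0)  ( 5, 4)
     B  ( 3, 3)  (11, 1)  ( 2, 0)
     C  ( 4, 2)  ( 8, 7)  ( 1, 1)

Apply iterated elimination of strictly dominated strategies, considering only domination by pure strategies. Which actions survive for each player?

P2 drop R (P beats it: A:5>4 B:3>0 C:2>1)
P1 drop A (B beats it: P:3>1 Q:11>8)
P1→{B,C} P2→{P,Q}

Remaining: P1:{B,C} P2:{P,Q}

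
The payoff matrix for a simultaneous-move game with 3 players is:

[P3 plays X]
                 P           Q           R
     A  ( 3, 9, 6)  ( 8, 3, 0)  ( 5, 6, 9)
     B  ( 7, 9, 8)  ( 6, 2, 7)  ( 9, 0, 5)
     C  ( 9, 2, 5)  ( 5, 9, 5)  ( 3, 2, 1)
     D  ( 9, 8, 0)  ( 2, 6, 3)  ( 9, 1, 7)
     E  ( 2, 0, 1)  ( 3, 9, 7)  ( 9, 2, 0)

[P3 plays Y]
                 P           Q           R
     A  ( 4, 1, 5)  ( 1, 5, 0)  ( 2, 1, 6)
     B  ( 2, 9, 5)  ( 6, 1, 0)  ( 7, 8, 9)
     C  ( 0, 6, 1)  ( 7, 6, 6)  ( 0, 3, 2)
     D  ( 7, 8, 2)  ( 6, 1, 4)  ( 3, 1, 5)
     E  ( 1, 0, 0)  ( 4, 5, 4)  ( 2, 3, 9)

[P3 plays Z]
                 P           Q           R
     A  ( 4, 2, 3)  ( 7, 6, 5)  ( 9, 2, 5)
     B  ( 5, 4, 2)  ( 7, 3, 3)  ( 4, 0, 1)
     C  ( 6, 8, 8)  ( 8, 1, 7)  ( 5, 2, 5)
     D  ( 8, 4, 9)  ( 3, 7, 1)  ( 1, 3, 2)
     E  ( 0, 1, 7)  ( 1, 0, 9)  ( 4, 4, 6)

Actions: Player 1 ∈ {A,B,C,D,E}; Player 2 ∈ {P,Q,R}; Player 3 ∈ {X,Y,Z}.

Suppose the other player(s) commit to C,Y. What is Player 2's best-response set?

u_2(P vs C,Y) = 6
u_2(Q vs C,Y) = 6
u_2(R vs C,Y) = 3
max payoff 6 at {P,Q}

P2 best: {P,Q}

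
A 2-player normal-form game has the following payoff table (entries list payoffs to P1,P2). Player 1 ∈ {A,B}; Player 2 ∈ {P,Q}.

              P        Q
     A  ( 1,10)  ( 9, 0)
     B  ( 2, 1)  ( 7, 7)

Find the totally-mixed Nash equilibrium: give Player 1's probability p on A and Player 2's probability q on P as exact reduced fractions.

P1 indiff ⇒ q·1+(1-q)·9 = q·2+(1-q)·7 ⇒ q(-1) = (1-q)(-2) ⇒ q = 2/3
P2 indiff ⇒ p·10+(1-p)·1 = p·0+(1-p)·7 ⇒ p(10) = (1-p)(6) ⇒ p = 3/8

P1 mixes 3/8 on A; P2 mixes 2/3 on P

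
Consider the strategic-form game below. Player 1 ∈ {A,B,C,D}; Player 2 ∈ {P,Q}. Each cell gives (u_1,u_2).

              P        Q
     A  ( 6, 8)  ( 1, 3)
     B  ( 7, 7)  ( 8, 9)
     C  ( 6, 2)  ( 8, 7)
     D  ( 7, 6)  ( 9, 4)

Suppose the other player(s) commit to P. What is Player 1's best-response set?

u_1(A vs P) = 6
u_1(B vs P) = 7
u_1(C vs P) = 6
u_1(D vs P) = 7
max payoff 7 at {B,D}

P1 best: {B,D}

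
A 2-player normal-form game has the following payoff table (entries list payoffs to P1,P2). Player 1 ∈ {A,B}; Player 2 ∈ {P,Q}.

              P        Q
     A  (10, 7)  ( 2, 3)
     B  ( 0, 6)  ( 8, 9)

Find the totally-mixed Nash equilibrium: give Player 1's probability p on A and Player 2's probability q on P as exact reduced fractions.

P1 indiff ⇒ q·10+(1-q)·2 = q·0+(1-q)·8 ⇒ q(10) = (1-q)(6) ⇒ q = 3/8
P2 indiff ⇒ p·7+(1-p)·6 = p·3+(1-p)·9 ⇒ p(4) = (1-p)(3) ⇒ p = 3/7

(p,q) = (3/7, 3/8)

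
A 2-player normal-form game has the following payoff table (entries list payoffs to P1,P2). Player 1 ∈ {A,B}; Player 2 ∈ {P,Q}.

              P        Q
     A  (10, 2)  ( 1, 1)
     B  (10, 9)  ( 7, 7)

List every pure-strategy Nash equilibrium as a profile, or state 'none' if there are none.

(A,P): NE
(A,Q): not NE [P1→B gives 7>1; P2→P gives 2>1]
(B,P): NE
(B,Q): not NE [P2→P gives 9>7]

Nash profiles: (A,P), (B,P)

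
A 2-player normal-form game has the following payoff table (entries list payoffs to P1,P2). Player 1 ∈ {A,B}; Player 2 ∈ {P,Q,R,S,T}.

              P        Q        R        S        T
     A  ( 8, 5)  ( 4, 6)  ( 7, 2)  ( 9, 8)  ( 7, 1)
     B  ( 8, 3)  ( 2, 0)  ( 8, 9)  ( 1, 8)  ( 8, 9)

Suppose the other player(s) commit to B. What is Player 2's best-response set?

u_2(P vs B) = 3
u_2(Q vs B) = 0
u_2(R vs B) = 9
u_2(S vs B) = 8
u_2(T vs B) = 9
max payoff 9 at {R,T}

argmax u_2 = {R,T}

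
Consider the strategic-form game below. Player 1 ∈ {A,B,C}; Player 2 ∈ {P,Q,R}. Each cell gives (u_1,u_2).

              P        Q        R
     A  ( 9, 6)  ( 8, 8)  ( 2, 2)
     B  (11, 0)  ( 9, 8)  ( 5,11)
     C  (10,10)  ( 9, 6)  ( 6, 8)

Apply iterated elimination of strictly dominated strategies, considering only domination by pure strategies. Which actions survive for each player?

Survivors P1:{B,C} P2:{P,R}

P1 drop A (B beats it: P:11>9 Q:9>8 R:5>2)
P2 drop Q (R beats it: B:11>8 C:8>6)
P1→{B,C} P2→{P,R}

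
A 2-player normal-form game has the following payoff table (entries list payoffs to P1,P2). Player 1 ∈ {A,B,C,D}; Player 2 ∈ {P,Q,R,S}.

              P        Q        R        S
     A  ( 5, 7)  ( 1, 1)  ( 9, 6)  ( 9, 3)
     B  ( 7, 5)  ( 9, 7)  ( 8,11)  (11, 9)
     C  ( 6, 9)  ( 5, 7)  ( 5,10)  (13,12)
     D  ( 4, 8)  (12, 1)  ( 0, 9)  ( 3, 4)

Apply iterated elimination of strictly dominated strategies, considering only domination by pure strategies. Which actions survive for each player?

P2 drop Q (R beats it: A:6>1 B:11>7 C:10>7 D:9>1)
P1 drop D (A beats it: P:5>4 R:9>0 S:9>3)
P1→{A,B,C} P2→{P,R,S}

IESDS → P1:{A,B,C} P2:{P,R,S}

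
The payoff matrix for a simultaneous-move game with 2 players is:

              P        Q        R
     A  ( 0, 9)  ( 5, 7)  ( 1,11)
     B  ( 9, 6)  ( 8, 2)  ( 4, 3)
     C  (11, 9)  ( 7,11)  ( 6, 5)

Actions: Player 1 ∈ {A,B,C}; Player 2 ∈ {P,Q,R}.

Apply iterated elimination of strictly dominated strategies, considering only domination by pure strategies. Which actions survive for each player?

Remaining: P1:{B,C} P2:{P,Q}

P1 drop A (B beats it: P:9>0 Q:8>5 R:4>1)
P2 drop R (P beats it: B:6>3 C:9>5)
P1→{B,C} P2→{P,Q}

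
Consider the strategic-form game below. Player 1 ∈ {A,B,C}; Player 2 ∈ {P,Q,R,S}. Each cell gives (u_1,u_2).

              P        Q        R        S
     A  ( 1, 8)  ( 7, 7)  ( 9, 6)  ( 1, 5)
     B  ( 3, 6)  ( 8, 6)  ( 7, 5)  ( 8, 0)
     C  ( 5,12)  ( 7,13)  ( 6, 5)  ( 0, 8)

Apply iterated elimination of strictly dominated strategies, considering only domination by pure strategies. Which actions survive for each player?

P2 drop R (P beats it: A:8>6 B:6>5 C:12>5)
P1 drop A (B beats it: P:3>1 Q:8>7 S:8>1)
P2 drop S (P beats it: B:6>0 C:12>8)
P1→{B,C} P2→{P,Q}

Remaining: P1:{B,C} P2:{P,Q}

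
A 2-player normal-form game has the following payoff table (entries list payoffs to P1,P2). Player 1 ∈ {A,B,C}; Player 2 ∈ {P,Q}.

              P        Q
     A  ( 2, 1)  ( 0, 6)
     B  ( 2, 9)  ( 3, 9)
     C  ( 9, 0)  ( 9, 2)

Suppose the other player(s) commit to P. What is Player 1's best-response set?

u_1(A vs P) = 2
u_1(B vs P) = 2
u_1(C vs P) = 9
max payoff 9 at {C}

argmax u_1 = {C}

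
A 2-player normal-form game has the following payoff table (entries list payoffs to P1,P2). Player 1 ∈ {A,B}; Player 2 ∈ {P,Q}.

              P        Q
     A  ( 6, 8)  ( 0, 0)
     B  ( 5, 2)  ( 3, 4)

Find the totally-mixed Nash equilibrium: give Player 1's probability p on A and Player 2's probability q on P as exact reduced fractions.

P1 indiff ⇒ q·6+(1-q)·0 = q·5+(1-q)·3 ⇒ q(1) = (1-q)(3) ⇒ q = 3/4
P2 indiff ⇒ p·8+(1-p)·2 = p·0+(1-p)·4 ⇒ p(8) = (1-p)(2) ⇒ p = 1/5

P1 mixes 1/5 on A; P2 mixes 3/4 on P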